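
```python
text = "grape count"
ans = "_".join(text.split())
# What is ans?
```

Trace:
`text = "grape count"` → text = 'grape count'
`ans = "_".join(text.split())` → ans = 'grape_count'
So ans = 'grape_count'

Answer: 'grape_count'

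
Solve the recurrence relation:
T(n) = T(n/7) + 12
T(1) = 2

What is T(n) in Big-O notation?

Each step divides n by 7 and adds 12. After log_7(n) steps we reach T(1)=2. So T(n) = 12·log_7(n) + 2 = O(log n).

Answer: O(log n)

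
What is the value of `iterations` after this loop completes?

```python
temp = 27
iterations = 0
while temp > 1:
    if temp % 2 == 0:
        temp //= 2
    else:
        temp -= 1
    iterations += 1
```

Steps to reduce 27 to 1
`iterations` takes the values: 0 → 1 → 2 → 3 → 4 → 5 → 6 → 7

Answer: 7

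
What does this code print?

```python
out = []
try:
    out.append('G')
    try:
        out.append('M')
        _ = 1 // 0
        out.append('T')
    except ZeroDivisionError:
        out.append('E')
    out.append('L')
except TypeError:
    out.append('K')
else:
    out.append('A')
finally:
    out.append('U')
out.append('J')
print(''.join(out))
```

Execution trace: 'G' (try body) → 'M' (inner try body) → 'E' (inner except ZeroDivisionError) → 'L' (try body, no exception) → 'A' (else) → 'U' (finally) → 'J' (after the try/except). Output: GMELAUJ

Answer: GMELAUJ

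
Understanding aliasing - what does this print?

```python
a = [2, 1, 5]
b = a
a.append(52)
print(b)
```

Key concept: basic list aliasing.
Step by step:
`a = [2, 1, 5]` → a = [2, 1, 5]
`b = a` → b = [2, 1, 5] (same object as a)
`a.append(52)` → a = [2, 1, 5, 52] (same object as b); b = [2, 1, 5, 52] (same object as a)
`print(b)` → prints [2, 1, 5, 52]

Answer: [2, 1, 5, 52]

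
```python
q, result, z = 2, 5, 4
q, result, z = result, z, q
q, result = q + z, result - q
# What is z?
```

Trace:
`q, result, z = 2, 5, 4` → q = 2; result = 5; z = 4
`q, result, z = result, z, q` → q = 5; result = 4; z = 2
`q, result = q + z, result - q` → q = 7; result = -1
So z = 2

Answer: 2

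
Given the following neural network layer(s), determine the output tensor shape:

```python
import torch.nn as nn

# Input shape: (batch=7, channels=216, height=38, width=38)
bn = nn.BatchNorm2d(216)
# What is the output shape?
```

Input: (7, 216, 38, 38) -> Output: (7, 216, 38, 38)

Answer: (7, 216, 38, 38)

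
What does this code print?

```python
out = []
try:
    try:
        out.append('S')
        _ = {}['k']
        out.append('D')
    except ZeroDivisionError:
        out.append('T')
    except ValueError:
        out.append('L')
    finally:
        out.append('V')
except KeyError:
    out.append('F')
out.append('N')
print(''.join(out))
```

Execution trace: 'S' (try body) → 'V' (finally) → 'F' (outer except KeyError) → 'N' (after the try/except). Output: SVFN

Answer: SVFN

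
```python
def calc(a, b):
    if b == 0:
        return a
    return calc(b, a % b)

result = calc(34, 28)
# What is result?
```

calc(34, 28) -> calc(28, 6) -> calc(6, 4) -> calc(4, 2) -> calc(2, 0) -> 2

Answer: 2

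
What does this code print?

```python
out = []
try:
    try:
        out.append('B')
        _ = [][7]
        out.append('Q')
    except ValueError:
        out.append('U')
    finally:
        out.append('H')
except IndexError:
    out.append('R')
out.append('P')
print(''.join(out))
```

Execution trace: 'B' (inner try body) → 'H' (inner finally) → 'R' (outer except IndexError) → 'P' (after the try/except). Output: BHRP

Answer: BHRP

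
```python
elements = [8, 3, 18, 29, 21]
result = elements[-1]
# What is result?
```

Trace:
`elements = [8, 3, 18, 29, 21]` → elements = [8, 3, 18, 29, 21]
`result = elements[-1]` → result = 21
So result = 21

Answer: 21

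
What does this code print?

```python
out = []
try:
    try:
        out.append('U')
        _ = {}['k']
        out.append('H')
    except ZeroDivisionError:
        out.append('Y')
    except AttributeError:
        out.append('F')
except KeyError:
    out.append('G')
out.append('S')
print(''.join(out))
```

Execution trace: 'U' (try body) → 'G' (outer except KeyError) → 'S' (after the try/except). Output: UGS

Answer: UGS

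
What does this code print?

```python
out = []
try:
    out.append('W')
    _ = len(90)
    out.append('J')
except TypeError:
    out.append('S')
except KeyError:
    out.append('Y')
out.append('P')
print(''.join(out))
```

Execution trace: 'W' (try body) → 'S' (except TypeError) → 'P' (after the try/except). Output: WSP

Answer: WSP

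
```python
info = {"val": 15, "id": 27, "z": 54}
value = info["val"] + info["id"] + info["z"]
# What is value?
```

Trace:
`info = {"val": 15, "id": 27, "z": 54}` → info = {'val': 15, 'id': 27, 'z': 54}
`value = info["val"] + info["id"] + info["z"]` → value = 96
So value = 96

Answer: 96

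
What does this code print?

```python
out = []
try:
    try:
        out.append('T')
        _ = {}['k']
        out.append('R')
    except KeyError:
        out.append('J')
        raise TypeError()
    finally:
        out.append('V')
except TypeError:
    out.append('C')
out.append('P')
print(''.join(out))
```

Execution trace: 'T' (try body) → 'J' (except KeyError) → 'V' (finally) → 'C' (outer except TypeError) → 'P' (after the try/except). Output: TJVCP

Answer: TJVCP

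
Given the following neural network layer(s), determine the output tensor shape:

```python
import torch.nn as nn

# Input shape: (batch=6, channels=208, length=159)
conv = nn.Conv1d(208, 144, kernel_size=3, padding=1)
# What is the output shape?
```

Input: (6, 208, 159) -> Output: (6, 144, 159)

Answer: (6, 144, 159)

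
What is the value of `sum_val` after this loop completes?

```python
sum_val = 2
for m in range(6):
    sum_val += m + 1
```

Start at 2, add 1 to 6 = 23
`sum_val` takes the values: 2 → 3 → 5 → 8 → 12 → 17 → 23

Answer: 23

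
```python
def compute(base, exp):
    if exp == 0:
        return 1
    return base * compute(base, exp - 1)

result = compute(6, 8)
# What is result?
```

compute(6, 8) = 6 * 6 * 6 * 6 * 6 * 6 * 6 * 6 = 1679616

Answer: 1679616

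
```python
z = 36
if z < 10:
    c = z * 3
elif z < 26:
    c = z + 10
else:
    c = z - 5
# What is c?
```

Trace:
`z = 36` → z = 36
`if z < 10: ...` → z < 10 is False, z < 26 is False, take else branch → c = 31
So c = 31

Answer: 31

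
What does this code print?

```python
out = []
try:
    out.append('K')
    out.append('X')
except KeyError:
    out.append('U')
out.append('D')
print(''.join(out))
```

Execution trace: 'K' (try body) → 'X' (try body, no exception) → 'D' (after the try/except). Output: KXD

Answer: KXD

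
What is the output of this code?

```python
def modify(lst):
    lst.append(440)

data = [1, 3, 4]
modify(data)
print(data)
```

Key concept: function modifies passed list.
Step by step:
`data = [1, 3, 4]` → data = [1, 3, 4]
`modify(data)` → data = [1, 3, 4, 440]
`print(data)` → prints [1, 3, 4, 440]

Answer: [1, 3, 4, 440]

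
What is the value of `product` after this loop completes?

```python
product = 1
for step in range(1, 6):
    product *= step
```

5! = 120
`product` takes the values: 1 → 2 → 6 → 24 → 120

Answer: 120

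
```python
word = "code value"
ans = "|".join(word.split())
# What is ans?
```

Trace:
`word = "code value"` → word = 'code value'
`ans = "|".join(word.split())` → ans = 'code|value'
So ans = 'code|value'

Answer: 'code|value'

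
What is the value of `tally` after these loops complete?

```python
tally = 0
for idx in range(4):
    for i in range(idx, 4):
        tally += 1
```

Upper triangle: 4 + 3 + ... + 1
`tally` takes the values: 0 → 1 → 2 → 3 → 4 → 5 → 6 → 7 → 8 → 9 → 10

Answer: 10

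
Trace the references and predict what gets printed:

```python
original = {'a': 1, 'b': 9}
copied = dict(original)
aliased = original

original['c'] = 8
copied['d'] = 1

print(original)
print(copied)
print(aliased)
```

Key concept: dict() creates copy, assignment creates alias.
Step by step:
`original = {'a': 1, 'b': 9}` → original = {'a': 1, 'b': 9}
`copied = dict(original)` → copied = {'a': 1, 'b': 9}
`aliased = original` → aliased = {'a': 1, 'b': 9} (same object as original)
`original['c'] = 8` → original = {'a': 1, 'b': 9, 'c': 8} (same object as aliased); aliased = {'a': 1, 'b': 9, 'c': 8} (same object as original)
`copied['d'] = 1` → copied = {'a': 1, 'b': 9, 'd': 1}
`print(original)` → prints {'a': 1, 'b': 9, 'c': 8}
`print(copied)` → prints {'a': 1, 'b': 9, 'd': 1}
`print(aliased)` → prints {'a': 1, 'b': 9, 'c': 8}

Answer:
{'a': 1, 'b': 9, 'c': 8}
{'a': 1, 'b': 9, 'd': 1}
{'a': 1, 'b': 9, 'c': 8}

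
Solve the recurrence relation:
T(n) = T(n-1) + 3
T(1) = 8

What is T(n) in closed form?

Unrolling: T(n) = T(1) + 3·(n-1) = 8 + 3(n-1) = 3n + 5.

Answer: T(n) = 3n + 5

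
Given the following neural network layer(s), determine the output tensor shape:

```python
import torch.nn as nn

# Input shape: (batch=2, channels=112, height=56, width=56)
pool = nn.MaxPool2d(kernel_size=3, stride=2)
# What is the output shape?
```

Input: (2, 112, 56, 56) -> Output: (2, 112, 27, 27)

Answer: (2, 112, 27, 27)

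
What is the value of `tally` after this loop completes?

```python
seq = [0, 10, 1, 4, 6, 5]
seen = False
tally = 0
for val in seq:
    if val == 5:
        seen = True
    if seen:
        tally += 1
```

Count elements after first 5 in [0, 10, 1, 4, 6, 5]
`tally` takes the values: 0 → 1

Answer: 1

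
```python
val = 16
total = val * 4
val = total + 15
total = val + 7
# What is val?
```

Trace:
`val = 16` → val = 16
`total = val * 4` → total = 64
`val = total + 15` → val = 79
`total = val + 7` → total = 86
So val = 79

Answer: 79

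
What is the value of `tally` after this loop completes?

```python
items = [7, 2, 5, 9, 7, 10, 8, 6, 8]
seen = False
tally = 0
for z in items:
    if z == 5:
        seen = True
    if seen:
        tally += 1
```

Count elements after first 5 in [7, 2, 5, 9, 7, 10, 8, 6, 8]
`tally` takes the values: 0 → 1 → 2 → 3 → 4 → 5 → 6 → 7

Answer: 7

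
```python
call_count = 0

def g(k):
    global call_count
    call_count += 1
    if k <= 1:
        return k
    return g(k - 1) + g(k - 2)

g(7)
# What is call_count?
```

Calls(k) = 1 + Calls(k-1) + Calls(k-2); Calls(0)=Calls(1)=1. For k=7 this gives 41.

Answer: 41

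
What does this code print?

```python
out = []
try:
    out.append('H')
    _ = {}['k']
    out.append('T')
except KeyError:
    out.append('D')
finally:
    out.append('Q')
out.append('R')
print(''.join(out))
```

Execution trace: 'H' (try body) → 'D' (except KeyError) → 'Q' (finally) → 'R' (after the try/except). Output: HDQR

Answer: HDQR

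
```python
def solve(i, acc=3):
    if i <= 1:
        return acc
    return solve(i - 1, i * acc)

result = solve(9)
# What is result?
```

Accumulator trace (n, acc): (9, 3) -> (8, 27) -> (7, 216) -> (6, 1512) -> (5, 9072) -> (4, 45360) -> (3, 181440) -> (2, 544320) -> (1, 1088640) -> return 1088640

Answer: 1088640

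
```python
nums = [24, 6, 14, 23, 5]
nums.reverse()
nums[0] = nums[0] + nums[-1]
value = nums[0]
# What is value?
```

Trace:
`nums = [24, 6, 14, 23, 5]` → nums = [24, 6, 14, 23, 5]
`nums.reverse()` → nums = [5, 23, 14, 6, 24]
`nums[0] = nums[0] + nums[-1]` → nums = [29, 23, 14, 6, 24]
`value = nums[0]` → value = 29
So value = 29

Answer: 29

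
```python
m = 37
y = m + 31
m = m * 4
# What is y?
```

Trace:
`m = 37` → m = 37
`y = m + 31` → y = 68
`m = m * 4` → m = 148
So y = 68

Answer: 68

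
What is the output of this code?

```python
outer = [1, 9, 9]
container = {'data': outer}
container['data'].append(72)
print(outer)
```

Key concept: dict holds reference to list.
Step by step:
`outer = [1, 9, 9]` → outer = [1, 9, 9]
`container = {'data': outer}` → container = {'data': [1, 9, 9]}
`container['data'].append(72)` → outer = [1, 9, 9, 72]; container = {'data': [1, 9, 9, 72]}
`print(outer)` → prints [1, 9, 9, 72]

Answer: [1, 9, 9, 72]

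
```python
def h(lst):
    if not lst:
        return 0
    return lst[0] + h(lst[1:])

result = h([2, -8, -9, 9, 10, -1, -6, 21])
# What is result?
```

2 + (-8) + (-9) + 9 + 10 + (-1) + (-6) + 21 + 0 = 18

Answer: 18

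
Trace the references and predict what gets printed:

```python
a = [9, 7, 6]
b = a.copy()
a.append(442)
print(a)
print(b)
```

Key concept: list.copy() creates independent copy.
Step by step:
`a = [9, 7, 6]` → a = [9, 7, 6]
`b = a.copy()` → b = [9, 7, 6]
`a.append(442)` → a = [9, 7, 6, 442]
`print(a)` → prints [9, 7, 6, 442]
`print(b)` → prints [9, 7, 6]

Answer:
[9, 7, 6, 442]
[9, 7, 6]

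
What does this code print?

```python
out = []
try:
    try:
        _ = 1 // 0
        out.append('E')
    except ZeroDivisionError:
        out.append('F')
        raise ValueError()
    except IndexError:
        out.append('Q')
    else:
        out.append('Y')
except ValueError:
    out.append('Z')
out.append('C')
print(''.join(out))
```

Execution trace: 'F' (except ZeroDivisionError) → 'Z' (outer except ValueError) → 'C' (after the try/except). Output: FZC

Answer: FZC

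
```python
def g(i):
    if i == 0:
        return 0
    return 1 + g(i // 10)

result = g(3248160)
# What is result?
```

Count of digits of 3248160: 7

Answer: 7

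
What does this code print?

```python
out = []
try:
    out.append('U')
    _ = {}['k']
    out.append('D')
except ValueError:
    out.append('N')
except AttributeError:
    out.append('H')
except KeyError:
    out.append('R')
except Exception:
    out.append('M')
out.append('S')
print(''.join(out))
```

Execution trace: 'U' (try body) → 'R' (except KeyError) → 'S' (after the try/except). Output: URS

Answer: URS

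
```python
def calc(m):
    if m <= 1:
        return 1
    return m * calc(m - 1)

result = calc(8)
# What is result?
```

calc(8) = 8 * 7 * 6 * 5 * 4 * 3 * 2 * 1 = 40320

Answer: 40320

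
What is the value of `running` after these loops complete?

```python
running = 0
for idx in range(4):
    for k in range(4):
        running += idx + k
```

Sum of all idx+k for idx,k in 4x4
`running` takes the values: 0 → 1 → 3 → 6 → 7 → 9 → 12 → 16 → 18 → 21 → 25 → 30 → 33 → 37 → 42 → 48

Answer: 48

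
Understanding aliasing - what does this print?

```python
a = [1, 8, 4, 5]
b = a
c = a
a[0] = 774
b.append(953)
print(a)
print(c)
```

Key concept: multiple aliases.
Step by step:
`a = [1, 8, 4, 5]` → a = [1, 8, 4, 5]
`b = a` → b = [1, 8, 4, 5] (same object as a)
`c = a` → c = [1, 8, 4, 5] (same object as a, b)
`a[0] = 774` → a = [774, 8, 4, 5] (same object as b, c); b = [774, 8, 4, 5] (same object as a, c); c = [774, 8, 4, 5] (same object as a, b)
`b.append(953)` → a = [774, 8, 4, 5, 953] (same object as b, c); b = [774, 8, 4, 5, 953] (same object as a, c); c = [774, 8, 4, 5, 953] (same object as a, b)
`print(a)` → prints [774, 8, 4, 5, 953]
`print(c)` → prints [774, 8, 4, 5, 953]

Answer:
[774, 8, 4, 5, 953]
[774, 8, 4, 5, 953]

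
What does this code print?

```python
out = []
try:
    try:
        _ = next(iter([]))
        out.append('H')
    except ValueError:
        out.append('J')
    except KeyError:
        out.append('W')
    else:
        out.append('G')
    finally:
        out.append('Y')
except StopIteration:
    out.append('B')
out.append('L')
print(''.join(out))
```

Execution trace: 'Y' (inner finally) → 'B' (outer except StopIteration) → 'L' (after the try/except). Output: YBL

Answer: YBL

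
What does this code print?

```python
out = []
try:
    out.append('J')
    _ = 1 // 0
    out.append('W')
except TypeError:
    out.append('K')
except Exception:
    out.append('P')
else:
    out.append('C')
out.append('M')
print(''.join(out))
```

Execution trace: 'J' (try body) → 'P' (except Exception) → 'M' (after the try/except). Output: JPM

Answer: JPM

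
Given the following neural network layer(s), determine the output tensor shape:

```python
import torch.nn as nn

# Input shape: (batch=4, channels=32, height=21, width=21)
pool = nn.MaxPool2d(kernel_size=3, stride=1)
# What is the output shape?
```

Input: (4, 32, 21, 21) -> Output: (4, 32, 19, 19)

Answer: (4, 32, 19, 19)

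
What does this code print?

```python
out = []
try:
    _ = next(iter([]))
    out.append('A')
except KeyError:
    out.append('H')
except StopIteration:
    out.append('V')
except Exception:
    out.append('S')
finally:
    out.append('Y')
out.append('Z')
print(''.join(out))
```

Execution trace: 'V' (except StopIteration) → 'Y' (finally) → 'Z' (after the try/except). Output: VYZ

Answer: VYZ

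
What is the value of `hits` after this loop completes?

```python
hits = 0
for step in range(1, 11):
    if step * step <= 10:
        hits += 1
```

Count numbers where step² ≤ 10
`hits` takes the values: 0 → 1 → 2 → 3

Answer: 3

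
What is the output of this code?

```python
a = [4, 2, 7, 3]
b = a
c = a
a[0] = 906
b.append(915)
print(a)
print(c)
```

Key concept: multiple aliases.
Step by step:
`a = [4, 2, 7, 3]` → a = [4, 2, 7, 3]
`b = a` → b = [4, 2, 7, 3] (same object as a)
`c = a` → c = [4, 2, 7, 3] (same object as a, b)
`a[0] = 906` → a = [906, 2, 7, 3] (same object as b, c); b = [906, 2, 7, 3] (same object as a, c); c = [906, 2, 7, 3] (same object as a, b)
`b.append(915)` → a = [906, 2, 7, 3, 915] (same object as b, c); b = [906, 2, 7, 3, 915] (same object as a, c); c = [906, 2, 7, 3, 915] (same object as a, b)
`print(a)` → prints [906, 2, 7, 3, 915]
`print(c)` → prints [906, 2, 7, 3, 915]

Answer:
[906, 2, 7, 3, 915]
[906, 2, 7, 3, 915]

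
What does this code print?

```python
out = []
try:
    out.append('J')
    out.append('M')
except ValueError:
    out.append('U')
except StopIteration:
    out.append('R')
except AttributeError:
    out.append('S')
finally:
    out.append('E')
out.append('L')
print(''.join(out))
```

Execution trace: 'J' (try body) → 'M' (try body, no exception) → 'E' (finally) → 'L' (after the try/except). Output: JMEL

Answer: JMEL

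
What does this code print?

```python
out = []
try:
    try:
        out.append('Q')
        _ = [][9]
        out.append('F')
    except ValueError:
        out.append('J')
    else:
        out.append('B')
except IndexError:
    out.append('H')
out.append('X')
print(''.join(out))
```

Execution trace: 'Q' (try body) → 'H' (outer except IndexError) → 'X' (after the try/except). Output: QHX

Answer: QHX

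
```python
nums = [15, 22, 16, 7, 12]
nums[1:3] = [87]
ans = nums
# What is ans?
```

Trace:
`nums = [15, 22, 16, 7, 12]` → nums = [15, 22, 16, 7, 12]
`nums[1:3] = [87]` → nums = [15, 87, 7, 12]
`ans = nums` → ans = [15, 87, 7, 12]
So ans = [15, 87, 7, 12]

Answer: [15, 87, 7, 12]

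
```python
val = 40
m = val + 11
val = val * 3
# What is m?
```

Trace:
`val = 40` → val = 40
`m = val + 11` → m = 51
`val = val * 3` → val = 120
So m = 51

Answer: 51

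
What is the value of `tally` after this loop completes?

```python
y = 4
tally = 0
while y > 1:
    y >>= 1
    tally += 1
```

Count right shifts until 1
`tally` takes the values: 0 → 1 → 2

Answer: 2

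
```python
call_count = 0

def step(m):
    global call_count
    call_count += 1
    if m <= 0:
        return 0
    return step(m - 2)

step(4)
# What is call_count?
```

Linear recursion stepping by 2: 3 calls from m=4 down to ≤0.

Answer: 3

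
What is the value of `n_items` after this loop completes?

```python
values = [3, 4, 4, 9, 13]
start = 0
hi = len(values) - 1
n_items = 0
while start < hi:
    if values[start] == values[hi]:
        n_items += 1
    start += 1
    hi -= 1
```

Count matching pairs from ends
`n_items` takes the values: 0

Answer: 0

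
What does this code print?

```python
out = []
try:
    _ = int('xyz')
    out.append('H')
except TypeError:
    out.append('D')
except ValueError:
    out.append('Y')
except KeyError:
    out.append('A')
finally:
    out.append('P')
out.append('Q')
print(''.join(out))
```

Execution trace: 'Y' (except ValueError) → 'P' (finally) → 'Q' (after the try/except). Output: YPQ

Answer: YPQ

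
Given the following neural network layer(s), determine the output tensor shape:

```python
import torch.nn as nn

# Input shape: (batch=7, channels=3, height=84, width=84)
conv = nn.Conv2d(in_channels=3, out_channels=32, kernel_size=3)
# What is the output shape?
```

Input: (7, 3, 84, 84) -> Output: (7, 32, 82, 82)

Answer: (7, 32, 82, 82)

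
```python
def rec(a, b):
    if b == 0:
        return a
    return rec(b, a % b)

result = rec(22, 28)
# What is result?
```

rec(22, 28) -> rec(28, 22) -> rec(22, 6) -> rec(6, 4) -> rec(4, 2) -> rec(2, 0) -> 2

Answer: 2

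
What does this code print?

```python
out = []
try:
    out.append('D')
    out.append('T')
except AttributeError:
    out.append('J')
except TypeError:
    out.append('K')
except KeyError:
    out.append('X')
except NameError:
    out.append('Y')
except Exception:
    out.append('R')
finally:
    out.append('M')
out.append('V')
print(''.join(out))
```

Execution trace: 'D' (try body) → 'T' (try body, no exception) → 'M' (finally) → 'V' (after the try/except). Output: DTMV

Answer: DTMV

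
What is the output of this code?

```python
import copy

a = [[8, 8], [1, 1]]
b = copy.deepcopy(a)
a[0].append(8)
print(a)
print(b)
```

Key concept: deep copy is fully independent.
Step by step:
`a = [[8, 8], [1, 1]]` → a = [[8, 8], [1, 1]]
`b = copy.deepcopy(a)` → b = [[8, 8], [1, 1]]
`a[0].append(8)` → a = [[8, 8, 8], [1, 1]]
`print(a)` → prints [[8, 8, 8], [1, 1]]
`print(b)` → prints [[8, 8], [1, 1]]

Answer:
[[8, 8, 8], [1, 1]]
[[8, 8], [1, 1]]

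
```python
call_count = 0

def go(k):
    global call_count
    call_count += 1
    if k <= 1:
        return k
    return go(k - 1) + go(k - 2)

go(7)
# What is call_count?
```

Calls(k) = 1 + Calls(k-1) + Calls(k-2); Calls(0)=Calls(1)=1. For k=7 this gives 41.

Answer: 41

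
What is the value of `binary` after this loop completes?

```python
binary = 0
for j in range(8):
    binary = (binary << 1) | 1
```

Build 8 consecutive 1-bits: 0b11111111
`binary` takes the values: 0 → 1 → 3 → 7 → 15 → 31 → 63 → 127 → 255

Answer: 255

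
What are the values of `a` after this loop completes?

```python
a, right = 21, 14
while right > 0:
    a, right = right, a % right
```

GCD of 21 and 14
`a` takes the values: 21 → 14 → 7

Answer: 7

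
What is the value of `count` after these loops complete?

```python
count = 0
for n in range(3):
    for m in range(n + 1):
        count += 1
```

Triangle: 1 + 2 + ... + 3
`count` takes the values: 0 → 1 → 2 → 3 → 4 → 5 → 6

Answer: 6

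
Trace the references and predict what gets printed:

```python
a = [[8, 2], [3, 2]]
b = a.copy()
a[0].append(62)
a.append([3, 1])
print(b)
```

Key concept: shallow copy with nested lists.
Step by step:
`a = [[8, 2], [3, 2]]` → a = [[8, 2], [3, 2]]
`b = a.copy()` → b = [[8, 2], [3, 2]]
`a[0].append(62)` → a = [[8, 2, 62], [3, 2]]; b = [[8, 2, 62], [3, 2]]
`a.append([3, 1])` → a = [[8, 2, 62], [3, 2], [3, 1]]
`print(b)` → prints [[8, 2, 62], [3, 2]]

Answer: [[8, 2, 62], [3, 2]]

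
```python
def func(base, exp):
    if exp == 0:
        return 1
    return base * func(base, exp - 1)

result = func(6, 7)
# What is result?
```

func(6, 7) = 6 * 6 * 6 * 6 * 6 * 6 * 6 = 279936

Answer: 279936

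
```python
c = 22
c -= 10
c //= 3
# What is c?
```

Trace:
`c = 22` → c = 22
`c -= 10` → c = 12
`c //= 3` → c = 4
So c = 4

Answer: 4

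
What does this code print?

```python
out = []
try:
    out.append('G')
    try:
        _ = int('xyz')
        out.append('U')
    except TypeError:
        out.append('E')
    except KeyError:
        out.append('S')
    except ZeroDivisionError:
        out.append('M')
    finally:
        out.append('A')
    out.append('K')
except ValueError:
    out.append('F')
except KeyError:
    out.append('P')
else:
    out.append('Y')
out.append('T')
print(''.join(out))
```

Execution trace: 'G' (try body) → 'A' (inner finally) → 'F' (except ValueError) → 'T' (after the try/except). Output: GAFT

Answer: GAFT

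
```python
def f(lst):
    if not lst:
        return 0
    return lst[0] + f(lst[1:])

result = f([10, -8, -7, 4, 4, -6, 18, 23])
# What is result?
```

10 + (-8) + (-7) + 4 + 4 + (-6) + 18 + 23 + 0 = 38

Answer: 38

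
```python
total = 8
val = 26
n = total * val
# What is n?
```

Trace:
`total = 8` → total = 8
`val = 26` → val = 26
`n = total * val` → n = 208
So n = 208

Answer: 208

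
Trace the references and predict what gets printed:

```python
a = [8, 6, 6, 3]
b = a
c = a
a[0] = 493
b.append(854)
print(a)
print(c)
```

Key concept: multiple aliases.
Step by step:
`a = [8, 6, 6, 3]` → a = [8, 6, 6, 3]
`b = a` → b = [8, 6, 6, 3] (same object as a)
`c = a` → c = [8, 6, 6, 3] (same object as a, b)
`a[0] = 493` → a = [493, 6, 6, 3] (same object as b, c); b = [493, 6, 6, 3] (same object as a, c); c = [493, 6, 6, 3] (same object as a, b)
`b.append(854)` → a = [493, 6, 6, 3, 854] (same object as b, c); b = [493, 6, 6, 3, 854] (same object as a, c); c = [493, 6, 6, 3, 854] (same object as a, b)
`print(a)` → prints [493, 6, 6, 3, 854]
`print(c)` → prints [493, 6, 6, 3, 854]

Answer:
[493, 6, 6, 3, 854]
[493, 6, 6, 3, 854]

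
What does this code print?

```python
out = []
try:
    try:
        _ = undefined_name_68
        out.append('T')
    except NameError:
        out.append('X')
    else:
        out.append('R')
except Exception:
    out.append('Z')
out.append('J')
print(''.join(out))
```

Execution trace: 'X' (inner except NameError) → 'J' (after the try/except). Output: XJ

Answer: XJ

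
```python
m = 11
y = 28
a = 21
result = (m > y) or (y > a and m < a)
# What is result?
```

Trace:
`m = 11` → m = 11
`y = 28` → y = 28
`a = 21` → a = 21
`result = (m > y) or (y > a and m < a)` → result = True
So result = True

Answer: True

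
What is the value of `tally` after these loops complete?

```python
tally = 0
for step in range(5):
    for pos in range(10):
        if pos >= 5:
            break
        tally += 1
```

Inner breaks at 5, outer runs 5 times
`tally` takes the values: 0 → 1 → 2 → 3 → 4 → 5 → 6 → 7 → 8 → 9 → 10 → 11 → 12 → 13 → 14 → 15 → 16 → 17 → 18 → 19 → 20 → 21 → 22 → 23 → 24 → 25

Answer: 25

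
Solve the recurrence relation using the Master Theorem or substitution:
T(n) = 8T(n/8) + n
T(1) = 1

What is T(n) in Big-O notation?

By Master Theorem: a=8, b=8, f(n)=n. Since log_8(8) = 1 and f(n) = Θ(n^1), Case 2 applies. T(n) = O(n log n).

Answer: O(n log n)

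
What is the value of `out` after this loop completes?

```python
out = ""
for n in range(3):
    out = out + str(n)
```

Concatenate digits 0 to 2
`out` takes the values: "" → "0" → "01" → "012"

Answer: "012"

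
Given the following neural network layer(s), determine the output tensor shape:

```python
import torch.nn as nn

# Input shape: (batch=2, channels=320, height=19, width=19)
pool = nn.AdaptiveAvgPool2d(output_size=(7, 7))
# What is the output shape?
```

Input: (2, 320, 19, 19) -> Output: (2, 320, 7, 7)

Answer: (2, 320, 7, 7)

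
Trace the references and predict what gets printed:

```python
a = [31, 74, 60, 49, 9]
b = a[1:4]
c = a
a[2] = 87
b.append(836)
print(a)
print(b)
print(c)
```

Key concept: slice vs alias.
Step by step:
`a = [31, 74, 60, 49, 9]` → a = [31, 74, 60, 49, 9]
`b = a[1:4]` → b = [74, 60, 49]
`c = a` → c = [31, 74, 60, 49, 9] (same object as a)
`a[2] = 87` → a = [31, 74, 87, 49, 9] (same object as c); c = [31, 74, 87, 49, 9] (same object as a)
`b.append(836)` → b = [74, 60, 49, 836]
`print(a)` → prints [31, 74, 87, 49, 9]
`print(b)` → prints [74, 60, 49, 836]
`print(c)` → prints [31, 74, 87, 49, 9]

Answer:
[31, 74, 87, 49, 9]
[74, 60, 49, 836]
[31, 74, 87, 49, 9]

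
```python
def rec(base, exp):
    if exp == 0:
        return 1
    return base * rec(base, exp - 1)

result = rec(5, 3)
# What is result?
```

rec(5, 3) = 5 * 5 * 5 = 125

Answer: 125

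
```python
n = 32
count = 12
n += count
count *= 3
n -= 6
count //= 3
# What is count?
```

Trace:
`n = 32` → n = 32
`count = 12` → count = 12
`n += count` → n = 44
`count *= 3` → count = 36
`n -= 6` → n = 38
`count //= 3` → count = 12
So count = 12

Answer: 12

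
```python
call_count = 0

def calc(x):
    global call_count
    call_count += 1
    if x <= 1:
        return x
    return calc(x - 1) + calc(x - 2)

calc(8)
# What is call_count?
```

Calls(x) = 1 + Calls(x-1) + Calls(x-2); Calls(0)=Calls(1)=1. For x=8 this gives 67.

Answer: 67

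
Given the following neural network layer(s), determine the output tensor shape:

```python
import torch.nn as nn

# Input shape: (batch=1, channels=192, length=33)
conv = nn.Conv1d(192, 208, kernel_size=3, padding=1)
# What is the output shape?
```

Input: (1, 192, 33) -> Output: (1, 208, 33)

Answer: (1, 208, 33)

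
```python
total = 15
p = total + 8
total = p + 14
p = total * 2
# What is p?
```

Trace:
`total = 15` → total = 15
`p = total + 8` → p = 23
`total = p + 14` → total = 37
`p = total * 2` → p = 74
So p = 74

Answer: 74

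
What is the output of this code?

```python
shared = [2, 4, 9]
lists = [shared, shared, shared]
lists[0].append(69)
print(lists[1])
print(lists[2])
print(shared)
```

Key concept: list of same reference.
Step by step:
`shared = [2, 4, 9]` → shared = [2, 4, 9]
`lists = [shared, shared, shared]` → lists = [[2, 4, 9], [2, 4, 9], [2, 4, 9]]
`lists[0].append(69)` → shared = [2, 4, 9, 69]; lists = [[2, 4, 9, 69], [2, 4, 9, 69], [2, 4, 9, 69]]
`print(lists[1])` → prints [2, 4, 9, 69]
`print(lists[2])` → prints [2, 4, 9, 69]
`print(shared)` → prints [2, 4, 9, 69]

Answer:
[2, 4, 9, 69]
[2, 4, 9, 69]
[2, 4, 9, 69]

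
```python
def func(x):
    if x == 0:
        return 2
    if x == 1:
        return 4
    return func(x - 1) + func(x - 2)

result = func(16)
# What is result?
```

Build up from base cases: func(0)=2, func(1)=4, func(2)=6, func(3)=10, func(4)=16, func(5)=26, func(6)=42, ..., func(16)=5168

Answer: 5168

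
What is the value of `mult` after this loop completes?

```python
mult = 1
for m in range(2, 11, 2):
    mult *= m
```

Product of even numbers 2 to 10
`mult` takes the values: 1 → 2 → 8 → 48 → 384 → 3840

Answer: 3840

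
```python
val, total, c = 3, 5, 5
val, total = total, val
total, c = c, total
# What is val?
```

Trace:
`val, total, c = 3, 5, 5` → val = 3; total = 5; c = 5
`val, total = total, val` → val = 5; total = 3
`total, c = c, total` → total = 5; c = 3
So val = 5

Answer: 5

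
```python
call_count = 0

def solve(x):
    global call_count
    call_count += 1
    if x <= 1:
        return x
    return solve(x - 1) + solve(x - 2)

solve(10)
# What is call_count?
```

Calls(x) = 1 + Calls(x-1) + Calls(x-2); Calls(0)=Calls(1)=1. For x=10 this gives 177.

Answer: 177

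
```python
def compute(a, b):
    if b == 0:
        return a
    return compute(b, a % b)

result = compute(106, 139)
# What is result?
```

compute(106, 139) -> compute(139, 106) -> compute(106, 33) -> compute(33, 7) -> compute(7, 5) -> compute(5, 2) -> compute(2, 1) -> compute(1, 0) -> 1

Answer: 1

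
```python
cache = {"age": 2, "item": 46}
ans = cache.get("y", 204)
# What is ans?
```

Trace:
`cache = {"age": 2, "item": 46}` → cache = {'age': 2, 'item': 46}
`ans = cache.get("y", 204)` → ans = 204
So ans = 204

Answer: 204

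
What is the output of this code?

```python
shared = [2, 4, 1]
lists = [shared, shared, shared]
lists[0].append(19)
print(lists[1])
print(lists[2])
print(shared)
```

Key concept: list of same reference.
Step by step:
`shared = [2, 4, 1]` → shared = [2, 4, 1]
`lists = [shared, shared, shared]` → lists = [[2, 4, 1], [2, 4, 1], [2, 4, 1]]
`lists[0].append(19)` → shared = [2, 4, 1, 19]; lists = [[2, 4, 1, 19], [2, 4, 1, 19], [2, 4, 1, 19]]
`print(lists[1])` → prints [2, 4, 1, 19]
`print(lists[2])` → prints [2, 4, 1, 19]
`print(shared)` → prints [2, 4, 1, 19]

Answer:
[2, 4, 1, 19]
[2, 4, 1, 19]
[2, 4, 1, 19]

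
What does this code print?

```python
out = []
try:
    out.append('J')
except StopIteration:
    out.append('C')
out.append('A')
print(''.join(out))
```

Execution trace: 'J' (try body, no exception) → 'A' (after the try/except). Output: JA

Answer: JA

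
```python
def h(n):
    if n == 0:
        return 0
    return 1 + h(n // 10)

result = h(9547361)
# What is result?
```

Count of digits of 9547361: 7

Answer: 7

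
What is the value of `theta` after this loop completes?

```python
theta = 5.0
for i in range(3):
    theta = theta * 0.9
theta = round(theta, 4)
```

Exponential decay: 5.0 * 0.9^3
`theta` takes the values: 5.0 → 4.5 → 4.05 → 3.645

Answer: 3.645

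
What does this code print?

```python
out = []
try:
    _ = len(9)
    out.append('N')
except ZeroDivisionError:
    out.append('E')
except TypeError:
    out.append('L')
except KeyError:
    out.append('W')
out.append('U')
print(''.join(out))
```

Execution trace: 'L' (except TypeError) → 'U' (after the try/except). Output: LU

Answer: LU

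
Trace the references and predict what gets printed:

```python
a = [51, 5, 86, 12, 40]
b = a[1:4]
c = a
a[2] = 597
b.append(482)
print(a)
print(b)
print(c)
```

Key concept: slice vs alias.
Step by step:
`a = [51, 5, 86, 12, 40]` → a = [51, 5, 86, 12, 40]
`b = a[1:4]` → b = [5, 86, 12]
`c = a` → c = [51, 5, 86, 12, 40] (same object as a)
`a[2] = 597` → a = [51, 5, 597, 12, 40] (same object as c); c = [51, 5, 597, 12, 40] (same object as a)
`b.append(482)` → b = [5, 86, 12, 482]
`print(a)` → prints [51, 5, 597, 12, 40]
`print(b)` → prints [5, 86, 12, 482]
`print(c)` → prints [51, 5, 597, 12, 40]

Answer:
[51, 5, 597, 12, 40]
[5, 86, 12, 482]
[51, 5, 597, 12, 40]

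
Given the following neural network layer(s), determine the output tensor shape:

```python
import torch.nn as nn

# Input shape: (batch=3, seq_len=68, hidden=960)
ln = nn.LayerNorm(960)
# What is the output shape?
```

Input: (3, 68, 960) -> Output: (3, 68, 960)

Answer: (3, 68, 960)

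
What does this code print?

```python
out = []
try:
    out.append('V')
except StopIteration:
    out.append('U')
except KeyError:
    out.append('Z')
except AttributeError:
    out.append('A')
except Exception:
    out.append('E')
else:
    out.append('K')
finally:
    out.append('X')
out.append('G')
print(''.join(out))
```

Execution trace: 'V' (try body, no exception) → 'K' (else) → 'X' (finally) → 'G' (after the try/except). Output: VKXG

Answer: VKXG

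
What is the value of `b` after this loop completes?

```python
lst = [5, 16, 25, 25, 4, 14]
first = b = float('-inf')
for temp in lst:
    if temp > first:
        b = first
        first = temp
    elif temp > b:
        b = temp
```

Second largest (with repeats) in [5, 16, 25, 25, 4, 14]
`b` takes the values: -inf → 5 → 16 → 25

Answer: 25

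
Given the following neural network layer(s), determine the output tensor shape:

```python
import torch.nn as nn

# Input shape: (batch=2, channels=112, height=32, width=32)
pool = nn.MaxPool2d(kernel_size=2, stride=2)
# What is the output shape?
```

Input: (2, 112, 32, 32) -> Output: (2, 112, 16, 16)

Answer: (2, 112, 16, 16)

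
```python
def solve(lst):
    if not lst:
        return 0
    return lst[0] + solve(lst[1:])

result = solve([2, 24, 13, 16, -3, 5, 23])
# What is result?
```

2 + 24 + 13 + 16 + (-3) + 5 + 23 + 0 = 80

Answer: 80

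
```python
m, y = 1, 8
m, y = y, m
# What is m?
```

Trace:
`m, y = 1, 8` → m = 1; y = 8
`m, y = y, m` → m = 8; y = 1
So m = 8

Answer: 8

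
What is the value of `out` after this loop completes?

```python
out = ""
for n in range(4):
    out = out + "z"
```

Repeat 'z' 4 times
`out` takes the values: "" → "z" → "zz" → "zzz" → "zzzz"

Answer: "zzzz"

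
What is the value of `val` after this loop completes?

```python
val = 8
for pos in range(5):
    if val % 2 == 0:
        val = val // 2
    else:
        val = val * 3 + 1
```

Collatz-style transformation from 8
`val` takes the values: 8 → 4 → 2 → 1 → 4 → 2

Answer: 2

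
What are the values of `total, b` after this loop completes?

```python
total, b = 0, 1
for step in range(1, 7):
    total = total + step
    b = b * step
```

Sum and factorial of 1 to 6
`total, b` takes the values: (0, 1) → (1, 1) → (3, 1) → (3, 2) → (6, 2) → (6, 6) → (10, 6) → (10, 24) → (15, 24) → (15, 120) → (21, 120) → (21, 720)

Answer: 21, 720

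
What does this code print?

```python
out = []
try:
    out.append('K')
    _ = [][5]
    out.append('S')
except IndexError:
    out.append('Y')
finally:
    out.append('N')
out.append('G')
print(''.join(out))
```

Execution trace: 'K' (try body) → 'Y' (except IndexError) → 'N' (finally) → 'G' (after the try/except). Output: KYNG

Answer: KYNG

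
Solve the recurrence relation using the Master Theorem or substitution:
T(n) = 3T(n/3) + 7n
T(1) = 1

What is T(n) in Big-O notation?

By Master Theorem: a=3, b=3, f(n)=7n. Since log_3(3) = 1 and f(n) = Θ(n^1), Case 2 applies. T(n) = O(n log n).

Answer: O(n log n)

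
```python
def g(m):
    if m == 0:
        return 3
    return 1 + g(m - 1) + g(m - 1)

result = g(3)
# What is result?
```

g(m) = 1 + 2·g(m-1), g(0)=3. Closed form: (3+1)·2^3 - 1 = 31.

Answer: 31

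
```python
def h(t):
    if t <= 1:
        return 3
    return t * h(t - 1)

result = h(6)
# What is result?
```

h(6) = 6 * 5 * 4 * 3 * 2 * 3 = 2160

Answer: 2160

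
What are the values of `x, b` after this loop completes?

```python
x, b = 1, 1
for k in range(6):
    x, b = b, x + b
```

Fibonacci: after 6 iterations
`x, b` takes the values: (1, 1) → (1, 2) → (2, 3) → (3, 5) → (5, 8) → (8, 13) → (13, 21)

Answer: 13, 21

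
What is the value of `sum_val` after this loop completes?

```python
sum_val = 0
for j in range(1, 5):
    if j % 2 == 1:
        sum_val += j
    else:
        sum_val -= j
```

Add odd, subtract even
`sum_val` takes the values: 0 → 1 → -1 → 2 → -2

Answer: -2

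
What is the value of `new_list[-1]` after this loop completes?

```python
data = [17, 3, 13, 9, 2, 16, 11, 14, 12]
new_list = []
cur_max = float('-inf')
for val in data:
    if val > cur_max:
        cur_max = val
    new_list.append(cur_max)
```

Running max ends at 17
`new_list` takes the values: [] → [17] → [17, 17] → [17, 17, 17] → [17, 17, 17, 17] → [17, 17, 17, 17, 17] → [17, 17, 17, 17, 17, 17] → [17, 17, 17, 17, 17, 17, 17] → [17, 17, 17, 17, 17, 17, 17, 17] → [17, 17, 17, 17, 17, 17, 17, 17, 17]
So `new_list[-1]` = 17

Answer: 17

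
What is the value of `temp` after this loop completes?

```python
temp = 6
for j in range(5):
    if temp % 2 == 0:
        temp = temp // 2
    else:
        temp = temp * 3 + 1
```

Collatz-style transformation from 6
`temp` takes the values: 6 → 3 → 10 → 5 → 16 → 8

Answer: 8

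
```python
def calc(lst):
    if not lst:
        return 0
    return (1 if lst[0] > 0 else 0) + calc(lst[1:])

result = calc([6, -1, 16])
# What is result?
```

Count of positive elements in [6, -1, 16] = 2

Answer: 2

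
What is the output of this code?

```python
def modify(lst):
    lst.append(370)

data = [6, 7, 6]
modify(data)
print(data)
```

Key concept: function modifies passed list.
Step by step:
`data = [6, 7, 6]` → data = [6, 7, 6]
`modify(data)` → data = [6, 7, 6, 370]
`print(data)` → prints [6, 7, 6, 370]

Answer: [6, 7, 6, 370]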